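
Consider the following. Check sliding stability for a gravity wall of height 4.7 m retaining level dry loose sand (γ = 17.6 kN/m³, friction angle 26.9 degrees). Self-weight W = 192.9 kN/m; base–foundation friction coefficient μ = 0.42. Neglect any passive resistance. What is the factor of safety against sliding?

1.11

K_a = tan²(45° − 26.9°/2) = 0.3770.
P_a = ½K_aγH² = 0.5×0.3770×17.6×4.7² = 73.29 kN/m, acting at H/3 = 1.567 m above the base.
FS_sliding = μW / P_a = 0.42×192.9 / 73.29 = 1.106.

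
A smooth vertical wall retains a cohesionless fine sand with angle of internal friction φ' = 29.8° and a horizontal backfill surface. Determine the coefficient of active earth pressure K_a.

0.336

K_a = (1 − sin φ)/(1 + sin φ) = (1 − sin 29.8°)/(1 + sin 29.8°) = 0.3360.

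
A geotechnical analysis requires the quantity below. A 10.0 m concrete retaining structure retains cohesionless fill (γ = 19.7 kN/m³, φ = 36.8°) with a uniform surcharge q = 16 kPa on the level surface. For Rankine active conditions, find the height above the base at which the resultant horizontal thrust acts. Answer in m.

K_a = 0.2508.
Triangular part P₁ = ½K_aγH² = 247.0 at H/3 = 3.333 m; rectangular part P₂ = K_a q H = 40.12 at H/2 = 5.000 m.
ȳ = (P₁·3.333 + P₂·5.000)/(P₁+P₂) = 3.566 m.

3.57 m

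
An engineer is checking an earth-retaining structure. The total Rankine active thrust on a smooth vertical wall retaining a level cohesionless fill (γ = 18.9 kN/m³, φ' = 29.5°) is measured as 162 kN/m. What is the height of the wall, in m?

7.10 m

K_a = 0.3401. P_a = ½ K_a γ H² ⇒ H = √(2P_a/(K_a γ)).
H = √(2×162/(0.3401×18.9)) = 7.100 m.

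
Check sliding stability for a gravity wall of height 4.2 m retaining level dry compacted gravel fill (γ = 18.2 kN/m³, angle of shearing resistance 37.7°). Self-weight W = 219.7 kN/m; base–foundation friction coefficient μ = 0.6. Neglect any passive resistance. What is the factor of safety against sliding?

K_a = tan²(45° − 37.7°/2) = 0.2411.
P_a = ½K_aγH² = 0.5×0.2411×18.2×4.2² = 38.70 kN/m, acting at H/3 = 1.400 m above the base.
FS_sliding = μW / P_a = 0.6×219.7 / 38.70 = 3.407.

3.41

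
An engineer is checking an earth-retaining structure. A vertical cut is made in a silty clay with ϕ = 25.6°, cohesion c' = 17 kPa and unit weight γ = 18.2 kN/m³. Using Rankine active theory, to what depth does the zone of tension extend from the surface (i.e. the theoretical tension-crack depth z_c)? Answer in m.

K_a = tan²(45° − 25.6°/2) = 0.3966; √K_a = 0.6297.
The active pressure is zero where K_a γ z = 2c√K_a, so z_c = 2c/(γ√K_a) = 2×17/(18.2×0.6297) = 2.967 m.

2.97 m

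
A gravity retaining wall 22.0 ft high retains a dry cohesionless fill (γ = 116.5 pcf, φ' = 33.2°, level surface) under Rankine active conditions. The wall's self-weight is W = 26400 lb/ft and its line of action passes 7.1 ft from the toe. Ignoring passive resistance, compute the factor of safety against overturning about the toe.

3.10

K_a = tan²(45° − 33.2°/2) = 0.2924.
P_a = ½K_aγH² = 0.5×0.2924×116.5×22.0² = 8242 lb/ft, acting at H/3 = 7.333 ft above the base.
Overturning moment M_o = P_a × H/3 = 8242 × 7.333 = 60440.
Resisting moment M_r = W × 7.1 = 26400 × 7.1 = 187400.
FS_overturning = M_r/M_o = 187400/60440 = 3.101.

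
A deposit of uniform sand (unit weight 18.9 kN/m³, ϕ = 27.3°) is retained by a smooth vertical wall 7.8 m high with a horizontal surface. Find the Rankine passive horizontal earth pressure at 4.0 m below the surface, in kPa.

K_p = (1 + sin φ)/(1 − sin φ) = 2.694.
σ_h = K_p γ z = 2.694 × 18.9 × 4.0 = 203.7 kPa.

204 kPa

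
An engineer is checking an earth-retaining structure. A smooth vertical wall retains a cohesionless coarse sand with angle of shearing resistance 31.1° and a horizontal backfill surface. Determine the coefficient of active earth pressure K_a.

0.319

K_a = tan²(45° − φ/2) = tan²(29.45°) = 0.3188.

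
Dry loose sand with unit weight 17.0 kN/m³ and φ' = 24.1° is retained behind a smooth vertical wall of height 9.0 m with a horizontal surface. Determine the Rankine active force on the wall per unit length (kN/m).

K_a = tan²(45° − φ/2) = 0.4201.
P_a = ½ K_a γ H² = 0.5 × 0.4201 × 17.0 × 9.0² = 289.3 kN/m.

289 kN/m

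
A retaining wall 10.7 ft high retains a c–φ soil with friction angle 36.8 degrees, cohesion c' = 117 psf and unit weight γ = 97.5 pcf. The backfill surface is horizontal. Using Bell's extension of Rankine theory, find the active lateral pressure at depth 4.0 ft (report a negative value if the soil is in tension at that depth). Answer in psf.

-19.4 psf

K_a = (1 − sin φ)/(1 + sin φ) = 0.2508.
σ_a = K_a γ z − 2c√K_a = 0.2508×97.5×4.0 − 2×117×0.5008 = -19.38 psf.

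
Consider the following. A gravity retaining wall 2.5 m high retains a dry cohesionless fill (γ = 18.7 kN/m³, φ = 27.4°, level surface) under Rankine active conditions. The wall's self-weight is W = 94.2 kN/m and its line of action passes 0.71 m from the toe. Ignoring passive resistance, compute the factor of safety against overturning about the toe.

K_a = tan²(45° − 27.4°/2) = 0.3697.
P_a = ½K_aγH² = 0.5×0.3697×18.7×2.5² = 21.60 kN/m, acting at H/3 = 0.8333 m above the base.
Overturning moment M_o = P_a × H/3 = 21.60 × 0.8333 = 18.00.
Resisting moment M_r = W × 0.71 = 94.2 × 0.71 = 66.88.
FS_overturning = M_r/M_o = 66.88/18.00 = 3.715.

3.72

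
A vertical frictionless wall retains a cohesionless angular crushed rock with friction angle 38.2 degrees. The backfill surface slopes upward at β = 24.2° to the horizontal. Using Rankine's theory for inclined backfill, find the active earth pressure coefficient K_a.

K_a = cos β · (cos β − √(cos²β − cos²φ)) / (cos β + √(cos²β − cos²φ)).
cos β = 0.9121, cos φ = 0.7859, √(cos²β − cos²φ) = 0.4630.
K_a = 0.9121 × (0.9121 − 0.4630)/(0.9121 + 0.4630) = 0.2979.

0.298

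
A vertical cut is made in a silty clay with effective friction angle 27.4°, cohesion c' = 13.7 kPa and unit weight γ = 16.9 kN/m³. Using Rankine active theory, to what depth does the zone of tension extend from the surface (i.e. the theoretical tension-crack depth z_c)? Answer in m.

2.67 m

K_a = tan²(45° − 27.4°/2) = 0.3697; √K_a = 0.6080.
The active pressure is zero where K_a γ z = 2c√K_a, so z_c = 2c/(γ√K_a) = 2×13.7/(16.9×0.6080) = 2.667 m.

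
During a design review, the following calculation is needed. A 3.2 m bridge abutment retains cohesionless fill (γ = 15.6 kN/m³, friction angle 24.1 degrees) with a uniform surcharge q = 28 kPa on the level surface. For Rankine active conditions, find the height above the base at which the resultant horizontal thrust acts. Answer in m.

K_a = 0.4201.
Triangular part P₁ = ½K_aγH² = 33.56 at H/3 = 1.067 m; rectangular part P₂ = K_a q H = 37.64 at H/2 = 1.600 m.
ȳ = (P₁·1.067 + P₂·1.600)/(P₁+P₂) = 1.349 m.

1.35 m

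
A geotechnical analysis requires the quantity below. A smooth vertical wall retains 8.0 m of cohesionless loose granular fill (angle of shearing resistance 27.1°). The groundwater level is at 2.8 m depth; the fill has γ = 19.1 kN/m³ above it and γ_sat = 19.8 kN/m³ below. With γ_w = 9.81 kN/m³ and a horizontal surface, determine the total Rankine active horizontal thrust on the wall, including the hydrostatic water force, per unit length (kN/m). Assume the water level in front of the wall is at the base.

K_a = tan²(45° − φ/2) = 0.3741.
γ' = 19.8 − 9.81 = 9.990 kN/m³. Depth below WT = 5.2 m.
σ'_h at WT = K_a γ d_w = 20.00 kPa; at base = 20.00 + K_a γ' × 5.2 = 39.44 kPa.
P₁ (0–2.8 m) = ½×20.00×2.8 = 28.01. P₂ (2.8–8.0 m) = ½(20.00+39.44)×5.2 = 154.5.
P_w = ½ γ_w h₂² = 0.5×9.81×5.2² = 132.6. Total = 28.01+154.5+132.6 = 315.2 kN/m.

315 kN/m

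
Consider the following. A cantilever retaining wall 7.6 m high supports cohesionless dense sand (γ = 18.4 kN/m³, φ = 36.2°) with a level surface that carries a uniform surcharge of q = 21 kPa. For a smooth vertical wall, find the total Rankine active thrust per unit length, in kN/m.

K_a = tan²(45° − φ/2) = 0.2574.
Soil triangle: ½ K_a γ H² = 0.5×0.2574×18.4×7.6² = 136.8 kN/m.
Surcharge rectangle: K_a q H = 0.2574×21×7.6 = 41.08 kN/m.
Total = 136.8 + 41.08 = 177.8 kN/m.

178 kN/m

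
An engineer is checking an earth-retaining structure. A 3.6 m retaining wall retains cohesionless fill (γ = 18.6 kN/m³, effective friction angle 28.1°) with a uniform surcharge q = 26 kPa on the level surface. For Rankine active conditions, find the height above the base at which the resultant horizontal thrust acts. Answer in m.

1.46 m

K_a = 0.3596.
Triangular part P₁ = ½K_aγH² = 43.34 at H/3 = 1.200 m; rectangular part P₂ = K_a q H = 33.66 at H/2 = 1.800 m.
ȳ = (P₁·1.200 + P₂·1.800)/(P₁+P₂) = 1.462 m.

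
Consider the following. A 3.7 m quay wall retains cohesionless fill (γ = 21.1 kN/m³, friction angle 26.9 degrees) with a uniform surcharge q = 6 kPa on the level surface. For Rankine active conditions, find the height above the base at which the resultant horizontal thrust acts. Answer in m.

1.32 m

K_a = 0.3770.
Triangular part P₁ = ½K_aγH² = 54.45 at H/3 = 1.233 m; rectangular part P₂ = K_a q H = 8.369 at H/2 = 1.850 m.
ȳ = (P₁·1.233 + P₂·1.850)/(P₁+P₂) = 1.315 m.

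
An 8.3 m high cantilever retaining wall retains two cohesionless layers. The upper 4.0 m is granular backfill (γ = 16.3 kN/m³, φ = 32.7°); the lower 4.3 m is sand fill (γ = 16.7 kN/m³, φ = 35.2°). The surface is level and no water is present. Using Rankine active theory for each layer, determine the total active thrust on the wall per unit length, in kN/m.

156 kN/m

K_a1 = tan²(45°−32.7°/2) = 0.2985; K_a2 = tan²(45°−35.2°/2) = 0.2687.
Layer 1: σ at base = K_a1 γ₁ h₁ = 19.46 kPa; P₁ = ½×19.46×4.0 = 38.92.
Layer 2: σ_v at top = γ₁h₁ = 65.20; σ_h top = K_a2×65.20 = 17.52; σ_h base = K_a2×(65.20+16.7×4.3) = 36.81.
P₂ = ½(17.52+36.81)×4.3 = 116.8. Total P_a = 38.92+116.8 = 155.7 kN/m.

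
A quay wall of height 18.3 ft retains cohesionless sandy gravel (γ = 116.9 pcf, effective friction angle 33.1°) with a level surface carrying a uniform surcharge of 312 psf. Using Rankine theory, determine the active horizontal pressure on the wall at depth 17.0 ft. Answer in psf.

675 psf

K_a = (1 − sin φ)/(1 + sin φ) = 0.2936.
σ_v = γz + q = 116.9 × 17.0 + 312 = 2299 psf.
σ_h = K_a σ_v = 0.2936 × 2299 = 675.0 psf.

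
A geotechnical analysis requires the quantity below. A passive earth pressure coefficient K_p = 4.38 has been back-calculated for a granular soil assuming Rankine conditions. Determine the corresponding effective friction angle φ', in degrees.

K_p = (1+sin φ)/(1−sin φ) ⇒ sin φ = (K_p − 1)/(K_p + 1) = 0.6283.
φ = arcsin(0.6283) = 38.92°.

38.9°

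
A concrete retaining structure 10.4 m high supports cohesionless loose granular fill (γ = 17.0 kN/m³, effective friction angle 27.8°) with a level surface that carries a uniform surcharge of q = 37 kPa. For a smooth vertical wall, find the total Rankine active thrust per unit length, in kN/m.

475 kN/m

K_a = tan²(45° − φ/2) = 0.3639.
Soil triangle: ½ K_a γ H² = 0.5×0.3639×17.0×10.4² = 334.6 kN/m.
Surcharge rectangle: K_a q H = 0.3639×37×10.4 = 140.0 kN/m.
Total = 334.6 + 140.0 = 474.6 kN/m.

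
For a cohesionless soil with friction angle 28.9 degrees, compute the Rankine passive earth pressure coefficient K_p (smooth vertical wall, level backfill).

2.87

K_p = (1 + sin φ)/(1 − sin φ) = tan²(45° + 28.9°/2) = 2.871.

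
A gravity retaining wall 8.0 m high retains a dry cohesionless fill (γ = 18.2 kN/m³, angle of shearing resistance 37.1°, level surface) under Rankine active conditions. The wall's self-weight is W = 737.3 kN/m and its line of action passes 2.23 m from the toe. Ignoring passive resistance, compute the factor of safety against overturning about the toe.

4.28

K_a = tan²(45° − 37.1°/2) = 0.2475.
P_a = ½K_aγH² = 0.5×0.2475×18.2×8.0² = 144.1 kN/m, acting at H/3 = 2.667 m above the base.
Overturning moment M_o = P_a × H/3 = 144.1 × 2.667 = 384.4.
Resisting moment M_r = W × 2.23 = 737.3 × 2.23 = 1644.
FS_overturning = M_r/M_o = 1644/384.4 = 4.277.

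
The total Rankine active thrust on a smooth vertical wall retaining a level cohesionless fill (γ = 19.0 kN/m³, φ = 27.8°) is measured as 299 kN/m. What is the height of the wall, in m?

9.30 m

K_a = 0.3639. P_a = ½ K_a γ H² ⇒ H = √(2P_a/(K_a γ)).
H = √(2×299/(0.3639×19.0)) = 9.300 m.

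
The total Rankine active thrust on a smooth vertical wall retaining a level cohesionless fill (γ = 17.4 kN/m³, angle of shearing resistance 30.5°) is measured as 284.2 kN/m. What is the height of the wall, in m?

K_a = 0.3267. P_a = ½ K_a γ H² ⇒ H = √(2P_a/(K_a γ)).
H = √(2×284.2/(0.3267×17.4)) = 10.00 m.

10.0 m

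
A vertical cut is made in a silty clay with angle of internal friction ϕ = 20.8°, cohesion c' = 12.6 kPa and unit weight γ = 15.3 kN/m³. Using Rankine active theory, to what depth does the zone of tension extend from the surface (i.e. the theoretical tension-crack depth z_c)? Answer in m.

2.39 m

K_a = tan²(45° − 20.8°/2) = 0.4759; √K_a = 0.6899.
The active pressure is zero where K_a γ z = 2c√K_a, so z_c = 2c/(γ√K_a) = 2×12.6/(15.3×0.6899) = 2.388 m.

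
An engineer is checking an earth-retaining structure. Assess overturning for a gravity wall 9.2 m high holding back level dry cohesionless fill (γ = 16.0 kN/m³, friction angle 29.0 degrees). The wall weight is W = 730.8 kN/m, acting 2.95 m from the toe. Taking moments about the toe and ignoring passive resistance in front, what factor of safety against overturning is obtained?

K_a = tan²(45° − 29.0°/2) = 0.3470.
P_a = ½K_aγH² = 0.5×0.3470×16.0×9.2² = 234.9 kN/m, acting at H/3 = 3.067 m above the base.
Overturning moment M_o = P_a × H/3 = 234.9 × 3.067 = 720.5.
Resisting moment M_r = W × 2.95 = 730.8 × 2.95 = 2156.
FS_overturning = M_r/M_o = 2156/720.5 = 2.992.

2.99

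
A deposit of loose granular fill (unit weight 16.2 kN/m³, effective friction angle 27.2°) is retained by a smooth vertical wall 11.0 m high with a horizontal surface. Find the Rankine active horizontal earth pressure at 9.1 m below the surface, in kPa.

54.9 kPa

K_a = (1 − sin φ)/(1 + sin φ) = 0.3726.
σ_h = K_a γ z = 0.3726 × 16.2 × 9.1 = 54.93 kPa.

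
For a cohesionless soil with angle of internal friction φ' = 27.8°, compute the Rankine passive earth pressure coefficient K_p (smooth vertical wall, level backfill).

2.75

K_p = (1 + sin φ)/(1 − sin φ) = tan²(45° + 27.8°/2) = 2.748.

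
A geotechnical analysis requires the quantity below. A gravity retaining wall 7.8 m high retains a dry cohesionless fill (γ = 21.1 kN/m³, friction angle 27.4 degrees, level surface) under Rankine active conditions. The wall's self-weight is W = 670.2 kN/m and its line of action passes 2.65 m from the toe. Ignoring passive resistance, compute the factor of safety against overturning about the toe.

K_a = tan²(45° − 27.4°/2) = 0.3697.
P_a = ½K_aγH² = 0.5×0.3697×21.1×7.8² = 237.3 kN/m, acting at H/3 = 2.600 m above the base.
Overturning moment M_o = P_a × H/3 = 237.3 × 2.600 = 616.9.
Resisting moment M_r = W × 2.65 = 670.2 × 2.65 = 1776.
FS_overturning = M_r/M_o = 1776/616.9 = 2.879.

2.88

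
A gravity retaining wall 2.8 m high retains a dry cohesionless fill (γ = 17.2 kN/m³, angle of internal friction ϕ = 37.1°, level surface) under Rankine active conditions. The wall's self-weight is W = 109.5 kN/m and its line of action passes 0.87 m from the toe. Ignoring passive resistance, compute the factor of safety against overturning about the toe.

6.12

K_a = tan²(45° − 37.1°/2) = 0.2475.
P_a = ½K_aγH² = 0.5×0.2475×17.2×2.8² = 16.69 kN/m, acting at H/3 = 0.9333 m above the base.
Overturning moment M_o = P_a × H/3 = 16.69 × 0.9333 = 15.57.
Resisting moment M_r = W × 0.87 = 109.5 × 0.87 = 95.27.
FS_overturning = M_r/M_o = 95.27/15.57 = 6.117.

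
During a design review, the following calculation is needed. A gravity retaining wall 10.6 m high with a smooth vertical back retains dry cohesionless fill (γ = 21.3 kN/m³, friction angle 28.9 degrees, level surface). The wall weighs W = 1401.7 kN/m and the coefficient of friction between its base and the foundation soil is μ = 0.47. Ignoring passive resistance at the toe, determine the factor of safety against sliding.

1.58

K_a = tan²(45° − 28.9°/2) = 0.3484.
P_a = ½K_aγH² = 0.5×0.3484×21.3×10.6² = 416.9 kN/m, acting at H/3 = 3.533 m above the base.
FS_sliding = μW / P_a = 0.47×1401.7 / 416.9 = 1.580.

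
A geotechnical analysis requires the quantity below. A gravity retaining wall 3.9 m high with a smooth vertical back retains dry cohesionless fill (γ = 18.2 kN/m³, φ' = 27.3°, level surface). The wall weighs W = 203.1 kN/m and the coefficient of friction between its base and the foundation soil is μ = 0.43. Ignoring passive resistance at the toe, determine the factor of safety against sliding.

1.70

K_a = tan²(45° − 27.3°/2) = 0.3711.
P_a = ½K_aγH² = 0.5×0.3711×18.2×3.9² = 51.37 kN/m, acting at H/3 = 1.300 m above the base.
FS_sliding = μW / P_a = 0.43×203.1 / 51.37 = 1.700.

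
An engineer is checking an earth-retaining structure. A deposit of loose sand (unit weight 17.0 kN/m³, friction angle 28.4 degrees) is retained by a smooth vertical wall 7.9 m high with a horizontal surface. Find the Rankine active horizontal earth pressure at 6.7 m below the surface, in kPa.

K_a = (1 − sin φ)/(1 + sin φ) = 0.3554.
σ_h = K_a γ z = 0.3554 × 17.0 × 6.7 = 40.48 kPa.

40.5 kPa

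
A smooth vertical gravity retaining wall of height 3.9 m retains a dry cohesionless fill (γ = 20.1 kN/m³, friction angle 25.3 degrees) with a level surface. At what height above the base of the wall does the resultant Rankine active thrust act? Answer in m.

K_a = 0.4012.
The pressure distribution is triangular, so the resultant acts at H/3 above the base = 3.9/3 = 1.300 m.

1.30 m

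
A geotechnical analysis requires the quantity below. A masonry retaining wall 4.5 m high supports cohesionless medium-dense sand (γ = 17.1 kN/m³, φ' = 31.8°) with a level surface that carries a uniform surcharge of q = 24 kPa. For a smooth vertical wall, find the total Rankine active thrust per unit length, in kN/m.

K_a = tan²(45° − φ/2) = 0.3098.
Soil triangle: ½ K_a γ H² = 0.5×0.3098×17.1×4.5² = 53.64 kN/m.
Surcharge rectangle: K_a q H = 0.3098×24×4.5 = 33.46 kN/m.
Total = 53.64 + 33.46 = 87.10 kN/m.

87.1 kN/m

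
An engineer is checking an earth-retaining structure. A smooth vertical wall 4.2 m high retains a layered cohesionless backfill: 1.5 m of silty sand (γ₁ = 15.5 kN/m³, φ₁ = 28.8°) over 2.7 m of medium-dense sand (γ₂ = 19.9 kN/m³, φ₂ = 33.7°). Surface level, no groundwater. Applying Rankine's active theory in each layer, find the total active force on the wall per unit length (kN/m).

44.8 kN/m

K_a1 = tan²(45°−28.8°/2) = 0.3498; K_a2 = tan²(45°−33.7°/2) = 0.2863.
Layer 1: σ at base = K_a1 γ₁ h₁ = 8.132 kPa; P₁ = ½×8.132×1.5 = 6.099.
Layer 2: σ_v at top = γ₁h₁ = 23.25; σ_h top = K_a2×23.25 = 6.657; σ_h base = K_a2×(23.25+19.9×2.7) = 22.04.
P₂ = ½(6.657+22.04)×2.7 = 38.74. Total P_a = 6.099+38.74 = 44.84 kN/m.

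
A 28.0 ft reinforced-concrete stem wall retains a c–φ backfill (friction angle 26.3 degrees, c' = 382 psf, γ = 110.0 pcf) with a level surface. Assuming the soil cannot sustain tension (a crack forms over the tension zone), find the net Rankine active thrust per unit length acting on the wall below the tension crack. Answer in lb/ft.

6010 lb/ft

K_a = 0.3859; √K_a = 0.6212.
Tension-crack depth z_c = 2c/(γ√K_a) = 2×382/(110.0×0.6212) = 11.18 ft.
σ_a at base = K_a γ H − 2c√K_a = 0.3859×110.0×28.0 − 2×382×0.6212 = 714.1 psf.
P_a = ½ × 714.1 × (H − z_c) = 0.5×714.1×16.82 = 6005 lb/ft.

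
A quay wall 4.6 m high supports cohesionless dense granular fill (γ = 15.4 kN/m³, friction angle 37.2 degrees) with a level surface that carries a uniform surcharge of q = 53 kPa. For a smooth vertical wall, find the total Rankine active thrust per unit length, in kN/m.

K_a = tan²(45° − φ/2) = 0.2464.
Soil triangle: ½ K_a γ H² = 0.5×0.2464×15.4×4.6² = 40.15 kN/m.
Surcharge rectangle: K_a q H = 0.2464×53×4.6 = 60.08 kN/m.
Total = 40.15 + 60.08 = 100.2 kN/m.

100 kN/m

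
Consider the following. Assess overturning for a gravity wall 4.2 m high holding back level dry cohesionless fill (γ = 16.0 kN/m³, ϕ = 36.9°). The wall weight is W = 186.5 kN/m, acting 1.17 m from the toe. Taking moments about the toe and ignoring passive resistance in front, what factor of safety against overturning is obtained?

4.42

K_a = tan²(45° − 36.9°/2) = 0.2497.
P_a = ½K_aγH² = 0.5×0.2497×16.0×4.2² = 35.23 kN/m, acting at H/3 = 1.400 m above the base.
Overturning moment M_o = P_a × H/3 = 35.23 × 1.400 = 49.33.
Resisting moment M_r = W × 1.17 = 186.5 × 1.17 = 218.2.
FS_overturning = M_r/M_o = 218.2/49.33 = 4.424.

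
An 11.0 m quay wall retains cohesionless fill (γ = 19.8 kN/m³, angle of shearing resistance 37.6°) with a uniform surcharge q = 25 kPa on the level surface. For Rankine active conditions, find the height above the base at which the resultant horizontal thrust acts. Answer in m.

4.01 m

K_a = 0.2421.
Triangular part P₁ = ½K_aγH² = 290.0 at H/3 = 3.667 m; rectangular part P₂ = K_a q H = 66.58 at H/2 = 5.500 m.
ȳ = (P₁·3.667 + P₂·5.500)/(P₁+P₂) = 4.009 m.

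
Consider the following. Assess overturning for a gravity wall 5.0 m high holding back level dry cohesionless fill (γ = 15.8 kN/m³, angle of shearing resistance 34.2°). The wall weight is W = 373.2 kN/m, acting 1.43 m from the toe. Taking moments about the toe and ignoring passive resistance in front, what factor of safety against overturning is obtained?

K_a = tan²(45° − 34.2°/2) = 0.2803.
P_a = ½K_aγH² = 0.5×0.2803×15.8×5.0² = 55.37 kN/m, acting at H/3 = 1.667 m above the base.
Overturning moment M_o = P_a × H/3 = 55.37 × 1.667 = 92.28.
Resisting moment M_r = W × 1.43 = 373.2 × 1.43 = 533.7.
FS_overturning = M_r/M_o = 533.7/92.28 = 5.783.

5.78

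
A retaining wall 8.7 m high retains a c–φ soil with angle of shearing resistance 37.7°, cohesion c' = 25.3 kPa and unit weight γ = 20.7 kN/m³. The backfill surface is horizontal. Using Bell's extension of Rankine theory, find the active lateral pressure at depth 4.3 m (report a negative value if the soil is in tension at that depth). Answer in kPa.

K_a = (1 − sin φ)/(1 + sin φ) = 0.2411.
σ_a = K_a γ z − 2c√K_a = 0.2411×20.7×4.3 − 2×25.3×0.4910 = -3.387 kPa.

-3.39 kPa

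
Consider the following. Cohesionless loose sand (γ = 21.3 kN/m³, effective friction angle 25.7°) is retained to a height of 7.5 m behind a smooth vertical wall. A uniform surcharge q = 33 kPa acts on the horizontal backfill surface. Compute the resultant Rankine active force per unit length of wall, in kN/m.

334 kN/m

K_a = tan²(45° − φ/2) = 0.3950.
Soil triangle: ½ K_a γ H² = 0.5×0.3950×21.3×7.5² = 236.6 kN/m.
Surcharge rectangle: K_a q H = 0.3950×33×7.5 = 97.77 kN/m.
Total = 236.6 + 97.77 = 334.4 kN/m.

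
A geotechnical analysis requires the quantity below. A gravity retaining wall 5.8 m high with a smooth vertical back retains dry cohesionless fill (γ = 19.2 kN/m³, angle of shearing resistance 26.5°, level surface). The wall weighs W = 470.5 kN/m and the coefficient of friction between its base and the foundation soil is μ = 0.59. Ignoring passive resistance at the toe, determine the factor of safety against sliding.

K_a = tan²(45° − 26.5°/2) = 0.3829.
P_a = ½K_aγH² = 0.5×0.3829×19.2×5.8² = 123.7 kN/m, acting at H/3 = 1.933 m above the base.
FS_sliding = μW / P_a = 0.59×470.5 / 123.7 = 2.245.

2.24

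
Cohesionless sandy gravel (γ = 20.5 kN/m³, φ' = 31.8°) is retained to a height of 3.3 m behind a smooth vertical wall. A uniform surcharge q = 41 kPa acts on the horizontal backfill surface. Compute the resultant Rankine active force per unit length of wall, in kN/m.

K_a = tan²(45° − φ/2) = 0.3098.
Soil triangle: ½ K_a γ H² = 0.5×0.3098×20.5×3.3² = 34.58 kN/m.
Surcharge rectangle: K_a q H = 0.3098×41×3.3 = 41.92 kN/m.
Total = 34.58 + 41.92 = 76.50 kN/m.

76.5 kN/m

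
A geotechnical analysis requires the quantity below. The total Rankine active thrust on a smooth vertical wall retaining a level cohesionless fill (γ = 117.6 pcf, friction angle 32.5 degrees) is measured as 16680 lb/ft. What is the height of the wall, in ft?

30.7 ft

K_a = 0.3010. P_a = ½ K_a γ H² ⇒ H = √(2P_a/(K_a γ)).
H = √(2×16680/(0.3010×117.6)) = 30.70 ft.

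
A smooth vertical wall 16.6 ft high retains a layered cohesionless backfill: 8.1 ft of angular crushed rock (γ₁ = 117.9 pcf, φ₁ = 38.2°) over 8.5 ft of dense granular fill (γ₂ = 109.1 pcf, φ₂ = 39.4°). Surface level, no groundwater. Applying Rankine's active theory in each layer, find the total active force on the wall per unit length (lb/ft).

K_a1 = tan²(45°−38.2°/2) = 0.2358; K_a2 = tan²(45°−39.4°/2) = 0.2234.
Layer 1: σ at base = K_a1 γ₁ h₁ = 225.2 psf; P₁ = ½×225.2×8.1 = 911.9.
Layer 2: σ_v at top = γ₁h₁ = 955.0; σ_h top = K_a2×955.0 = 213.4; σ_h base = K_a2×(955.0+109.1×8.5) = 420.6.
P₂ = ½(213.4+420.6)×8.5 = 2694. Total P_a = 911.9+2694 = 3606 lb/ft.

3610 lb/ft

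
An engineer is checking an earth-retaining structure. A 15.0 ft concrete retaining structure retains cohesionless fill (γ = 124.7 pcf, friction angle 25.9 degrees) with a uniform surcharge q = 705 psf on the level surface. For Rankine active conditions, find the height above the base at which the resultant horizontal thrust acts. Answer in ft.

K_a = 0.3920.
Triangular part P₁ = ½K_aγH² = 5499 at H/3 = 5.000 ft; rectangular part P₂ = K_a q H = 4145 at H/2 = 7.500 ft.
ȳ = (P₁·5.000 + P₂·7.500)/(P₁+P₂) = 6.075 ft.

6.07 ft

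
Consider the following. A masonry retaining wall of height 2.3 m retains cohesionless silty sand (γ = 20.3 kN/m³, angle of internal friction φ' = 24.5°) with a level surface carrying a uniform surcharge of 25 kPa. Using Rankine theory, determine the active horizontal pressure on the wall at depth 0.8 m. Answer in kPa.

17.1 kPa

K_a = (1 − sin φ)/(1 + sin φ) = 0.4137.
σ_v = γz + q = 20.3 × 0.8 + 25 = 41.24 kPa.
σ_h = K_a σ_v = 0.4137 × 41.24 = 17.06 kPa.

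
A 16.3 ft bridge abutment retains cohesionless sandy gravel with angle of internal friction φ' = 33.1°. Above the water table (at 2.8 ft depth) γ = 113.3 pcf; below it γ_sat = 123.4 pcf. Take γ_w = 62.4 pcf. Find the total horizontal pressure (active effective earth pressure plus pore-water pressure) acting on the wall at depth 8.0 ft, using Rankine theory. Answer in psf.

K_a = (1 − sin φ)/(1 + sin φ) = 0.2936.
γ' = 123.4 − 62.4 = 61.00 pcf.
Effective vertical stress at 8.0 ft: σ'_v = 113.3×2.8 + 61.00×5.20 = 634.4 psf.
σ'_h = K_a σ'_v = 0.2936 × 634.4 = 186.3 psf; u = γ_w × 5.20 = 324.5 psf.
Total σ_h = 186.3 + 324.5 = 510.7 psf.

511 psf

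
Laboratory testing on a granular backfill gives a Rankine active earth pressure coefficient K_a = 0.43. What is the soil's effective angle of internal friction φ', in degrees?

K_a = tan²(45° − φ/2) ⇒ 45° − φ/2 = arctan(√0.43) = 33.25°.
φ = 2(45° − 33.25°) = 23.49°.

23.5°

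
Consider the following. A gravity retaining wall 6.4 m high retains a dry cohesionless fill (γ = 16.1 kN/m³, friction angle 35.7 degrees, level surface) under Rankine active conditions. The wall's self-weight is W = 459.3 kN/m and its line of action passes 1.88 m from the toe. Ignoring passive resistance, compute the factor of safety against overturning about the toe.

4.67

K_a = tan²(45° − 35.7°/2) = 0.2630.
P_a = ½K_aγH² = 0.5×0.2630×16.1×6.4² = 86.72 kN/m, acting at H/3 = 2.133 m above the base.
Overturning moment M_o = P_a × H/3 = 86.72 × 2.133 = 185.0.
Resisting moment M_r = W × 1.88 = 459.3 × 1.88 = 863.5.
FS_overturning = M_r/M_o = 863.5/185.0 = 4.668.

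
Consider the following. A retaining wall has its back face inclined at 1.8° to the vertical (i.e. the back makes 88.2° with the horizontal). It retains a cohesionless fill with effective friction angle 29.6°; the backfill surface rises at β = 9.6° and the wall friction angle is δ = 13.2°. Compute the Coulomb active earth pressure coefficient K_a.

K_a = sin²(α+φ) / [sin²α · sin(α−δ) · (1 + √{sin(φ+δ)sin(φ−β) / (sin(α−δ)sin(α+β))})²].
With α = 88.2°, φ = 29.6°, δ = 13.2°, β = 9.6°: K_a = 0.3639.

0.364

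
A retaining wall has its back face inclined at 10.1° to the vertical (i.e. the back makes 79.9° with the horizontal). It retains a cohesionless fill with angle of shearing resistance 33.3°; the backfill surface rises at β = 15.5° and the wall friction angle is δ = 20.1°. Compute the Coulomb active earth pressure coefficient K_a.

K_a = sin²(α+φ) / [sin²α · sin(α−δ) · (1 + √{sin(φ+δ)sin(φ−β) / (sin(α−δ)sin(α+β))})²].
With α = 79.9°, φ = 33.3°, δ = 20.1°, β = 15.5°: K_a = 0.4285.

0.429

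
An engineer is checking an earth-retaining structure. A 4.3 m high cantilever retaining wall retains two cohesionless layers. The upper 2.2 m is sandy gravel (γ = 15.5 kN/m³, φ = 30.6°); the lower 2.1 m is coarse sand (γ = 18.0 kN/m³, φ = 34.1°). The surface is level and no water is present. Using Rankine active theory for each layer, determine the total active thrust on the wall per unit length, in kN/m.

43.5 kN/m

K_a1 = tan²(45°−30.6°/2) = 0.3253; K_a2 = tan²(45°−34.1°/2) = 0.2815.
Layer 1: σ at base = K_a1 γ₁ h₁ = 11.09 kPa; P₁ = ½×11.09×2.2 = 12.20.
Layer 2: σ_v at top = γ₁h₁ = 34.10; σ_h top = K_a2×34.10 = 9.600; σ_h base = K_a2×(34.10+18.0×2.1) = 20.24.
P₂ = ½(9.600+20.24)×2.1 = 31.33. Total P_a = 12.20+31.33 = 43.54 kN/m.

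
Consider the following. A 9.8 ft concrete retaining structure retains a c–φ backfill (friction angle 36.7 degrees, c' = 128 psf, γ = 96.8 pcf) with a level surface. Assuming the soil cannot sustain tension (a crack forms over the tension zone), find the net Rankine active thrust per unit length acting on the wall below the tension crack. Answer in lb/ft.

250 lb/ft

K_a = 0.2519; √K_a = 0.5019.
Tension-crack depth z_c = 2c/(γ√K_a) = 2×128/(96.8×0.5019) = 5.270 ft.
σ_a at base = K_a γ H − 2c√K_a = 0.2519×96.8×9.8 − 2×128×0.5019 = 110.4 psf.
P_a = ½ × 110.4 × (H − z_c) = 0.5×110.4×4.530 = 250.2 lb/ft.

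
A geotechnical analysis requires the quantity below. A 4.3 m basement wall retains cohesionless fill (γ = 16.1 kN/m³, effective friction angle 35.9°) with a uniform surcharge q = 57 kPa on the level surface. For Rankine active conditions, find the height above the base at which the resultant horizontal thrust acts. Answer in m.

K_a = 0.2607.
Triangular part P₁ = ½K_aγH² = 38.81 at H/3 = 1.433 m; rectangular part P₂ = K_a q H = 63.91 at H/2 = 2.150 m.
ȳ = (P₁·1.433 + P₂·2.150)/(P₁+P₂) = 1.879 m.

1.88 m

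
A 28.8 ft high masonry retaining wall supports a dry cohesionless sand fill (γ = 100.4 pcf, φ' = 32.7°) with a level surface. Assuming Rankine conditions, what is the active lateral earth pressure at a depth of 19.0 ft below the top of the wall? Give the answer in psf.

K_a = (1 − sin φ)/(1 + sin φ) = 0.2985.
σ_h = K_a γ z = 0.2985 × 100.4 × 19.0 = 569.4 psf.

569 psf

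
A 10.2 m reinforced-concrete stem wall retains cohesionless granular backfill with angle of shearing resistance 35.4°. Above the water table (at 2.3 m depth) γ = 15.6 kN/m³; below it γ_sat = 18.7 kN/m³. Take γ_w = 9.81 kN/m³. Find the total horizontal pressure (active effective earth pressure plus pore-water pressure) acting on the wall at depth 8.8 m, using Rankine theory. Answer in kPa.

K_a = (1 − sin φ)/(1 + sin φ) = 0.2664.
γ' = 18.7 − 9.81 = 8.890 kN/m³.
Effective vertical stress at 8.8 m: σ'_v = 15.6×2.3 + 8.890×6.50 = 93.66 kPa.
σ'_h = K_a σ'_v = 0.2664 × 93.66 = 24.95 kPa; u = γ_w × 6.50 = 63.77 kPa.
Total σ_h = 24.95 + 63.77 = 88.72 kPa.

88.7 kPa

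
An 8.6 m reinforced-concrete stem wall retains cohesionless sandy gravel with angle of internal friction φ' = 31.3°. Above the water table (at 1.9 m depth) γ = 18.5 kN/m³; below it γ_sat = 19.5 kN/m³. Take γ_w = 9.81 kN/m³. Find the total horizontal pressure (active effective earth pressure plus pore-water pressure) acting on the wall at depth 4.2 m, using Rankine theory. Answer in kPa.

K_a = (1 − sin φ)/(1 + sin φ) = 0.3162.
γ' = 19.5 − 9.81 = 9.690 kN/m³.
Effective vertical stress at 4.2 m: σ'_v = 18.5×1.9 + 9.690×2.30 = 57.44 kPa.
σ'_h = K_a σ'_v = 0.3162 × 57.44 = 18.16 kPa; u = γ_w × 2.30 = 22.56 kPa.
Total σ_h = 18.16 + 22.56 = 40.72 kPa.

40.7 kPa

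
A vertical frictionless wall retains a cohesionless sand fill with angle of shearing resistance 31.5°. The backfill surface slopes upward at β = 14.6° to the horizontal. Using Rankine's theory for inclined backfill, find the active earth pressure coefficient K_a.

K_a = cos β · (cos β − √(cos²β − cos²φ)) / (cos β + √(cos²β − cos²φ)).
cos β = 0.9677, cos φ = 0.8526, √(cos²β − cos²φ) = 0.4577.
K_a = 0.9677 × (0.9677 − 0.4577)/(0.9677 + 0.4577) = 0.3463.

0.346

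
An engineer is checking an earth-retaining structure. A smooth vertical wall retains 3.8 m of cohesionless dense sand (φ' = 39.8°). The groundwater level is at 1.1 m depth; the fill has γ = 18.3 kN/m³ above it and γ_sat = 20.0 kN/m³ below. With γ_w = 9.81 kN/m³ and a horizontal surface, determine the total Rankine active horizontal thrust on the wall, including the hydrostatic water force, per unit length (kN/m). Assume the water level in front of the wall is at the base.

58.3 kN/m

K_a = tan²(45° − φ/2) = 0.2194.
γ' = 20.0 − 9.81 = 10.19 kN/m³. Depth below WT = 2.7 m.
σ'_h at WT = K_a γ d_w = 4.417 kPa; at base = 4.417 + K_a γ' × 2.7 = 10.45 kPa.
P₁ (0–1.1 m) = ½×4.417×1.1 = 2.429. P₂ (1.1–3.8 m) = ½(4.417+10.45)×2.7 = 20.08.
P_w = ½ γ_w h₂² = 0.5×9.81×2.7² = 35.76. Total = 2.429+20.08+35.76 = 58.26 kN/m.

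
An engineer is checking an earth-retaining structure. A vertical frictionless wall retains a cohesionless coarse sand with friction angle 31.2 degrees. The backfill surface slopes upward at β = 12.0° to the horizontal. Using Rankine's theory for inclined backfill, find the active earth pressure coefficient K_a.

0.339

K_a = cos β · (cos β − √(cos²β − cos²φ)) / (cos β + √(cos²β − cos²φ)).
cos β = 0.9781, cos φ = 0.8554, √(cos²β − cos²φ) = 0.4745.
K_a = 0.9781 × (0.9781 − 0.4745)/(0.9781 + 0.4745) = 0.3392.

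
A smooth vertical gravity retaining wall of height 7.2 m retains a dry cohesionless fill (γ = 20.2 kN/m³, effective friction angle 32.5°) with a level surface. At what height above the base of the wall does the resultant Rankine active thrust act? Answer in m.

2.40 m

K_a = 0.3010.
The pressure distribution is triangular, so the resultant acts at H/3 above the base = 7.2/3 = 2.400 m.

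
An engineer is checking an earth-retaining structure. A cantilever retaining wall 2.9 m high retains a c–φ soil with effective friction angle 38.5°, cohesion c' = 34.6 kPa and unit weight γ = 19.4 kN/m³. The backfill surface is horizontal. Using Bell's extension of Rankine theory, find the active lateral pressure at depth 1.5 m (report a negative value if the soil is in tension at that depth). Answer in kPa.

K_a = (1 − sin φ)/(1 + sin φ) = 0.2327.
σ_a = K_a γ z − 2c√K_a = 0.2327×19.4×1.5 − 2×34.6×0.4823 = -26.61 kPa.

-26.6 kPa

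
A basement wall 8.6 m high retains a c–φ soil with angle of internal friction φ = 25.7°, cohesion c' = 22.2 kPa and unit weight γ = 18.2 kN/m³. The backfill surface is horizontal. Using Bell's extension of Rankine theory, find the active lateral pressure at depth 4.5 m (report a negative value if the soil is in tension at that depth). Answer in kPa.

K_a = (1 − sin φ)/(1 + sin φ) = 0.3950.
σ_a = K_a γ z − 2c√K_a = 0.3950×18.2×4.5 − 2×22.2×0.6285 = 4.447 kPa.

4.45 kPa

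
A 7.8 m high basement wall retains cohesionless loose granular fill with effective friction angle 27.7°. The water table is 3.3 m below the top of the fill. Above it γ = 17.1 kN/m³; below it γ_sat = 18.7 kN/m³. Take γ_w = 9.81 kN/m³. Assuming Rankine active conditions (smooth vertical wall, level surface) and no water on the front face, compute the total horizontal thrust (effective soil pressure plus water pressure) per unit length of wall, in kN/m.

259 kN/m

K_a = tan²(45° − φ/2) = 0.3653.
γ' = 18.7 − 9.81 = 8.890 kN/m³. Depth below WT = 4.5 m.
σ'_h at WT = K_a γ d_w = 20.62 kPa; at base = 20.62 + K_a γ' × 4.5 = 35.23 kPa.
P₁ (0–3.3 m) = ½×20.62×3.3 = 34.02. P₂ (3.3–7.8 m) = ½(20.62+35.23)×4.5 = 125.7.
P_w = ½ γ_w h₂² = 0.5×9.81×4.5² = 99.33. Total = 34.02+125.7+99.33 = 259.0 kN/m.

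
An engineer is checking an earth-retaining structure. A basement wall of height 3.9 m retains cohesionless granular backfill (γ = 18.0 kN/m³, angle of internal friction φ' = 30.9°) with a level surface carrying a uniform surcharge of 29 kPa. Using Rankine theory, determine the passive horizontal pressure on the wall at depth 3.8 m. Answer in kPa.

K_p = (1 + sin φ)/(1 − sin φ) = 3.111.
σ_v = γz + q = 18.0 × 3.8 + 29 = 97.40 kPa.
σ_h = K_p σ_v = 3.111 × 97.40 = 303.0 kPa.

303 kPa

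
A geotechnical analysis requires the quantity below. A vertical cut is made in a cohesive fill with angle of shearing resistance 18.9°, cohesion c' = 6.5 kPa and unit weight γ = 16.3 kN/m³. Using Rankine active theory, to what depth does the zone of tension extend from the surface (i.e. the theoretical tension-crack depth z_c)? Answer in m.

1.12 m

K_a = tan²(45° − 18.9°/2) = 0.5107; √K_a = 0.7146.
The active pressure is zero where K_a γ z = 2c√K_a, so z_c = 2c/(γ√K_a) = 2×6.5/(16.3×0.7146) = 1.116 m.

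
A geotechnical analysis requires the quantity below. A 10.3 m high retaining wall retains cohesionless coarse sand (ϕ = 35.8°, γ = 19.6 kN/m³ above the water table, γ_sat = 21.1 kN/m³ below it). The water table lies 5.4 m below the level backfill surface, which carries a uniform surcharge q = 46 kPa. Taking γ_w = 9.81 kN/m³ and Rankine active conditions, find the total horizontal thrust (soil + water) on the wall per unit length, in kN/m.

488 kN/m

K_a = tan²(45° − φ/2) = 0.2619.
γ' = 21.1 − 9.81 = 11.29 kN/m³. h₂ = H − d_w = 4.9 m.
σ'_h: at surface K_a·q = 12.05; at WT K_a(q+γd_w) = 39.76; at base K_a(q+γd_w+γ'h₂) = 54.25 kPa.
P₁ = ½(12.05+39.76)×5.4 = 139.9; P₂ = ½(39.76+54.25)×4.9 = 230.3; P_w = ½γ_w h₂² = 117.8.
Total = 139.9+230.3+117.8 = 488.0 kN/m.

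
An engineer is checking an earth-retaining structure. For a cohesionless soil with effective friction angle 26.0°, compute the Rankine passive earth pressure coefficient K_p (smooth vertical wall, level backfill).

2.56

K_p = (1 + sin φ)/(1 − sin φ) = tan²(45° + 26.0°/2) = 2.561.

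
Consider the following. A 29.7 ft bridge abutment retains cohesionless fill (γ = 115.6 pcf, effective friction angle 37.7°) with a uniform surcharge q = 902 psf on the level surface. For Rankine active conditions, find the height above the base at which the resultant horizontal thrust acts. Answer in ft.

11.6 ft

K_a = 0.2411.
Triangular part P₁ = ½K_aγH² = 12290 at H/3 = 9.900 ft; rectangular part P₂ = K_a q H = 6458 at H/2 = 14.85 ft.
ȳ = (P₁·9.900 + P₂·14.85)/(P₁+P₂) = 11.61 ft.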